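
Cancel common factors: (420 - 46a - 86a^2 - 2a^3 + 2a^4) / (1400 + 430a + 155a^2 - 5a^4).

(12 - 2a - 2a^2)/(40 + 10a + 5a^2)

By polynomial division,
  2a^4 - 2a^3 - 86a^2 - 46a + 420 = (-2/5)(-5a^4 + 155a^2 + 430a + 1400) + (-2a^3 - 24a^2 + 126a + 980)
  -5a^4 + 155a^2 + 430a + 1400 = ((5/2)a - 30)(-2a^3 - 24a^2 + 126a + 980) + (-880a^2 + 1760a + 30800)
  -2a^3 - 24a^2 + 126a + 980 = ((1/440)a + 7/220)(-880a^2 + 1760a + 30800) + (0)
Last nonzero remainder: -880a^2 + 1760a + 30800. Dividing through by -880 gives the monic gcd a^2 - 2a - 35.
Cancel a^2 - 2a - 35 from numerator and denominator to get the reduced form.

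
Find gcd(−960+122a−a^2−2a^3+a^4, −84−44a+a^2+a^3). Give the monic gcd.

By polynomial division,
  a^4−2a^3−a^2+122a−960 = (a−3)(a^3+a^2−44a−84) + (46a^2+74a−1212)
  a^3+a^2−44a−84 = ((1/46)a−7/529)(46a^2+74a−1212) + (−(8820/529)a−52920/529)
  46a^2+74a−1212 = (−(12167/4410)a+53429/4410)(−(8820/529)a−52920/529) + (0)
Last nonzero remainder: −(8820/529)a−52920/529. Dividing through by −8820/529 gives the monic gcd a+6.

6+a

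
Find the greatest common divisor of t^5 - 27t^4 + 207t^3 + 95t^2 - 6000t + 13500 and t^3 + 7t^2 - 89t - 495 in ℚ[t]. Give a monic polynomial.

t^2 - 4t - 45

By polynomial division,
  t^5 - 27t^4 + 207t^3 + 95t^2 - 6000t + 13500 = (t^2 - 34t + 534)(t^3 + 7t^2 - 89t - 495) + (-6174t^2 + 24696t + 277830)
  t^3 + 7t^2 - 89t - 495 = (-(1/6174)t - 11/6174)(-6174t^2 + 24696t + 277830) + (0)
Last nonzero remainder: -6174t^2 + 24696t + 277830. Dividing through by -6174 gives the monic gcd t^2 - 4t - 45.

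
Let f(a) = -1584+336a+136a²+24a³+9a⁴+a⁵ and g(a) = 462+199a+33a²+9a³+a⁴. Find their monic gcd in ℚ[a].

Repeated division with remainder:
  a⁵+9a⁴+24a³+136a²+336a-1584 = (a)(a⁴+9a³+33a²+199a+462) + (-9a³-63a²-126a-1584)
  a⁴+9a³+33a²+199a+462 = (-(1/9)a-2/9)(-9a³-63a²-126a-1584) + (5a²-5a+110)
  -9a³-63a²-126a-1584 = (-(9/5)a-72/5)(5a²-5a+110) + (0)
Last nonzero remainder: 5a²-5a+110. Dividing through by 5 gives the monic gcd a²-a+22.

22-a+a²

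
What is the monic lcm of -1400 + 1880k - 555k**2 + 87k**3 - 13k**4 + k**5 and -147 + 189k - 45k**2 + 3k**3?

Repeated division with remainder:
  k**5 - 13k**4 + 87k**3 - 555k**2 + 1880k - 1400 = ((1/3)k**2 + (2/3)k + 18)(3k**3 - 45k**2 + 189k - 147) + (178k**2 - 1424k + 1246)
  3k**3 - 45k**2 + 189k - 147 = ((3/178)k - 21/178)(178k**2 - 1424k + 1246) + (0)
Last nonzero remainder: 178k**2 - 1424k + 1246. Dividing through by 178 gives the monic gcd k**2 - 8k + 7.
Then lcm(f, g) = f·g / gcd(f, g); expanding and making the result monic gives the answer.

9800 - 14560k + 5765k**2 - 1164k**3 + 178k**4 - 20k**5 + k**6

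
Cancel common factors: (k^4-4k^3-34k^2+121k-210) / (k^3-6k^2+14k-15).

Euclidean algorithm in ℚ[k]:
  k^4-4k^3-34k^2+121k-210 = (k+2)(k^3-6k^2+14k-15) + (-36k^2+108k-180)
  k^3-6k^2+14k-15 = (-(1/36)k+1/12)(-36k^2+108k-180) + (0)
Last nonzero remainder: -36k^2+108k-180. Dividing through by -36 gives the monic gcd k^2-3k+5.
Cancel k^2-3k+5 from numerator and denominator to get the reduced form.

(k^2-k-42)/(k-3)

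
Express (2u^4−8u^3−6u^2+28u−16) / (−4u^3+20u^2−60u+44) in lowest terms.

(−u^3+3u^2+6u−8)/(2u^2−8u+22)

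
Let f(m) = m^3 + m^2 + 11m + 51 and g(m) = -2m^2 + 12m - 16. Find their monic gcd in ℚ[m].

Euclidean algorithm in ℚ[m]:
  m^3 + m^2 + 11m + 51 = (-(1/2)m - 7/2)(-2m^2 + 12m - 16) + (45m - 5)
  -2m^2 + 12m - 16 = (-(2/45)m + 106/405)(45m - 5) + (-1190/81)
  45m - 5 = (-(729/238)m + 81/238)(-1190/81) + (0)
The last nonzero remainder is the constant -1190/81, so the polynomials are coprime and gcd = 1.

1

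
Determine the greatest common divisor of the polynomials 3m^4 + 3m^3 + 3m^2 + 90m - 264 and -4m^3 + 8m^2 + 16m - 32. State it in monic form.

Apply the Euclidean algorithm:
  3m^4 + 3m^3 + 3m^2 + 90m - 264 = (-(3/4)m - 9/4)(-4m^3 + 8m^2 + 16m - 32) + (33m^2 + 102m - 336)
  -4m^3 + 8m^2 + 16m - 32 = (-(4/33)m + 224/363)(33m^2 + 102m - 336) + (-(10608/121)m + 21216/121)
  33m^2 + 102m - 336 = (-(1331/3536)m - 847/442)(-(10608/121)m + 21216/121) + (0)
Last nonzero remainder: -(10608/121)m + 21216/121. Dividing through by -10608/121 gives the monic gcd m - 2.

m - 2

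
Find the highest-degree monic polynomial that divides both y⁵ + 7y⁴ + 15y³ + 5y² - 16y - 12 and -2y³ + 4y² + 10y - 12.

y² + y - 2

Apply the Euclidean algorithm:
  y⁵ + 7y⁴ + 15y³ + 5y² - 16y - 12 = (-(1/2)y² - (9/2)y - 19)(-2y³ + 4y² + 10y - 12) + (120y² + 120y - 240)
  -2y³ + 4y² + 10y - 12 = (-(1/60)y + 1/20)(120y² + 120y - 240) + (0)
Last nonzero remainder: 120y² + 120y - 240. Dividing through by 120 gives the monic gcd y² + y - 2.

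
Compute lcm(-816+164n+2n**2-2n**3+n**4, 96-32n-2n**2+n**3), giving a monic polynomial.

3264-1472n+156n**2+10n**3-6n**4+n**5

By polynomial division,
  n**4-2n**3+2n**2+164n-816 = (n)(n**3-2n**2-32n+96) + (34n**2+68n-816)
  n**3-2n**2-32n+96 = ((1/34)n-2/17)(34n**2+68n-816) + (0)
Last nonzero remainder: 34n**2+68n-816. Dividing through by 34 gives the monic gcd n**2+2n-24.
Then lcm(f, g) = f·g / gcd(f, g); expanding and making the result monic gives the answer.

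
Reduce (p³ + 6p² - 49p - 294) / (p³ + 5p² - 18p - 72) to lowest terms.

(p² - 49)/(p² - p - 12)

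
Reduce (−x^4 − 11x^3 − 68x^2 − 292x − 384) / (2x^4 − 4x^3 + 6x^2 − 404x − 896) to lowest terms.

Euclidean algorithm in ℚ[x]:
  −x^4 − 11x^3 − 68x^2 − 292x − 384 = (−1/2)(2x^4 − 4x^3 + 6x^2 − 404x − 896) + (−13x^3 − 65x^2 − 494x − 832)
  2x^4 − 4x^3 + 6x^2 − 404x − 896 = (−(2/13)x + 14/13)(−13x^3 − 65x^2 − 494x − 832) + (0)
Last nonzero remainder: −13x^3 − 65x^2 − 494x − 832. Dividing through by −13 gives the monic gcd x^3 + 5x^2 + 38x + 64.
Cancel x^3 + 5x^2 + 38x + 64 from numerator and denominator to get the reduced form.

(−x − 6)/(2x − 14)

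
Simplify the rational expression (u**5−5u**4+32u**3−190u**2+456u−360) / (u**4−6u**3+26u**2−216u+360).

(u**2−5u+6)/(u−6)

Repeated division with remainder:
  u**5−5u**4+32u**3−190u**2+456u−360 = (u+1)(u**4−6u**3+26u**2−216u+360) + (12u**3+312u−720)
  u**4−6u**3+26u**2−216u+360 = ((1/12)u−1/2)(12u**3+312u−720) + (0)
Last nonzero remainder: 12u**3+312u−720. Dividing through by 12 gives the monic gcd u**3+26u−60.
Cancel u**3+26u−60 from numerator and denominator to get the reduced form.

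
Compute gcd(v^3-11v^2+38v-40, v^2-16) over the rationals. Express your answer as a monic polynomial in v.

Euclidean algorithm in ℚ[v]:
  v^3-11v^2+38v-40 = (v-11)(v^2-16) + (54v-216)
  v^2-16 = ((1/54)v+2/27)(54v-216) + (0)
Last nonzero remainder: 54v-216. Dividing through by 54 gives the monic gcd v-4.

v-4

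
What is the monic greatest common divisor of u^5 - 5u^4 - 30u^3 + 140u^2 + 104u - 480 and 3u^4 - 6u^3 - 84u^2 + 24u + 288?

u^3 - 6u^2 - 4u + 24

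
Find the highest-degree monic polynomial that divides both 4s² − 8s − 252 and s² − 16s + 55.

1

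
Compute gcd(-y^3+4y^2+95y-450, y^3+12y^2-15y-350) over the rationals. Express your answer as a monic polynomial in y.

y^2+5y-50

By polynomial division,
  -y^3+4y^2+95y-450 = (-1)(y^3+12y^2-15y-350) + (16y^2+80y-800)
  y^3+12y^2-15y-350 = ((1/16)y+7/16)(16y^2+80y-800) + (0)
Last nonzero remainder: 16y^2+80y-800. Dividing through by 16 gives the monic gcd y^2+5y-50.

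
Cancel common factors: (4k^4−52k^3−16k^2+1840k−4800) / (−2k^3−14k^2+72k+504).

By polynomial division,
  4k^4−52k^3−16k^2+1840k−4800 = (−2k+40)(−2k^3−14k^2+72k+504) + (688k^2−32k−24960)
  −2k^3−14k^2+72k+504 = (−(1/344)k−303/14792)(688k^2−32k−24960) + (−(2244/1849)k−13464/1849)
  688k^2−32k−24960 = (−(318028/561)k+1922960/561)(−(2244/1849)k−13464/1849) + (0)
Last nonzero remainder: −(2244/1849)k−13464/1849. Dividing through by −2244/1849 gives the monic gcd k+6.
Cancel k+6 from numerator and denominator to get the reduced form.

(−2k^3+38k^2−220k+400)/(k^2+k−42)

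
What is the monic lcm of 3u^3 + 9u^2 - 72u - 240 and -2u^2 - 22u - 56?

u^4 + 10u^3 - 3u^2 - 248u - 560

Repeated division with remainder:
  3u^3 + 9u^2 - 72u - 240 = (-(3/2)u + 12)(-2u^2 - 22u - 56) + (108u + 432)
  -2u^2 - 22u - 56 = (-(1/54)u - 7/54)(108u + 432) + (0)
Last nonzero remainder: 108u + 432. Dividing through by 108 gives the monic gcd u + 4.
Then lcm(f, g) = f·g / gcd(f, g); expanding and making the result monic gives the answer.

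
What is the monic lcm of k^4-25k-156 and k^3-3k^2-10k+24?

k^5-2k^4-25k^2-106k+312

By polynomial division,
  k^4-25k-156 = (k+3)(k^3-3k^2-10k+24) + (19k^2-19k-228)
  k^3-3k^2-10k+24 = ((1/19)k-2/19)(19k^2-19k-228) + (0)
Last nonzero remainder: 19k^2-19k-228. Dividing through by 19 gives the monic gcd k^2-k-12.
Then lcm(f, g) = f·g / gcd(f, g); expanding and making the result monic gives the answer.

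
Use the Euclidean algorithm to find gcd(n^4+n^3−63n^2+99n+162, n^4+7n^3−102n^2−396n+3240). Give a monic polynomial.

n^2+3n−54

By polynomial division,
  n^4+n^3−63n^2+99n+162 = (n^4+7n^3−102n^2−396n+3240) + (−6n^3+39n^2+495n−3078)
  n^4+7n^3−102n^2−396n+3240 = (−(1/6)n−9/4)(−6n^3+39n^2+495n−3078) + ((273/4)n^2+(819/4)n−7371/2)
  −6n^3+39n^2+495n−3078 = (−(8/91)n+76/91)((273/4)n^2+(819/4)n−7371/2) + (0)
Last nonzero remainder: (273/4)n^2+(819/4)n−7371/2. Dividing through by 273/4 gives the monic gcd n^2+3n−54.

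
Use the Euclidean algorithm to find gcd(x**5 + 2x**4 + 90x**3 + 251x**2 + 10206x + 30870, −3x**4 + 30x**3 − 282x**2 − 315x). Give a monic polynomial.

By polynomial division,
  x**5 + 2x**4 + 90x**3 + 251x**2 + 10206x + 30870 = (−(1/3)x − 4)(−3x**4 + 30x**3 − 282x**2 − 315x) + (116x**3 − 982x**2 + 8946x + 30870)
  −3x**4 + 30x**3 − 282x**2 − 315x = (−(3/116)x + 267/6728)(116x**3 − 982x**2 + 8946x + 30870) + (−(39249/3364)x**2 + (431739/3364)x − 4121145/3364)
  116x**3 − 982x**2 + 8946x + 30870 = (−(390224/39249)x − 6728/267)(−(39249/3364)x**2 + (431739/3364)x − 4121145/3364) + (0)
Last nonzero remainder: −(39249/3364)x**2 + (431739/3364)x − 4121145/3364. Dividing through by −39249/3364 gives the monic gcd x**2 − 11x + 105.

x**2 − 11x + 105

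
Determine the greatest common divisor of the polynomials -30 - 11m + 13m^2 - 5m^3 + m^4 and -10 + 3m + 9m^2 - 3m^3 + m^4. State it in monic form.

By polynomial division,
  m^4 - 5m^3 + 13m^2 - 11m - 30 = (m^4 - 3m^3 + 9m^2 + 3m - 10) + (-2m^3 + 4m^2 - 14m - 20)
  m^4 - 3m^3 + 9m^2 + 3m - 10 = (-(1/2)m + 1/2)(-2m^3 + 4m^2 - 14m - 20) + (0)
Last nonzero remainder: -2m^3 + 4m^2 - 14m - 20. Dividing through by -2 gives the monic gcd m^3 - 2m^2 + 7m + 10.

10 + 7m - 2m^2 + m^3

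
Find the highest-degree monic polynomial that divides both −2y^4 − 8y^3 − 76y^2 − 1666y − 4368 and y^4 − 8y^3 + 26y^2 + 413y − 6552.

Apply the Euclidean algorithm:
  −2y^4 − 8y^3 − 76y^2 − 1666y − 4368 = (−2)(y^4 − 8y^3 + 26y^2 + 413y − 6552) + (−24y^3 − 24y^2 − 840y − 17472)
  y^4 − 8y^3 + 26y^2 + 413y − 6552 = (−(1/24)y + 3/8)(−24y^3 − 24y^2 − 840y − 17472) + (0)
Last nonzero remainder: −24y^3 − 24y^2 − 840y − 17472. Dividing through by −24 gives the monic gcd y^3 + y^2 + 35y + 728.

y^3 + y^2 + 35y + 728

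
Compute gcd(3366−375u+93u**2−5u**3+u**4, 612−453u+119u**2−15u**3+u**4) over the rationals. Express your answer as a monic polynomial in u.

51−8u+u**2

Apply the Euclidean algorithm:
  u**4−5u**3+93u**2−375u+3366 = (u**4−15u**3+119u**2−453u+612) + (10u**3−26u**2+78u+2754)
  u**4−15u**3+119u**2−453u+612 = ((1/10)u−31/25)(10u**3−26u**2+78u+2754) + ((1974/25)u**2−(15792/25)u+100674/25)
  10u**3−26u**2+78u+2754 = ((125/987)u+225/329)((1974/25)u**2−(15792/25)u+100674/25) + (0)
Last nonzero remainder: (1974/25)u**2−(15792/25)u+100674/25. Dividing through by 1974/25 gives the monic gcd u**2−8u+51.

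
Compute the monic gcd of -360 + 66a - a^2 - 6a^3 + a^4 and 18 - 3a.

-6 + a

Apply the Euclidean algorithm:
  a^4 - 6a^3 - a^2 + 66a - 360 = (-(1/3)a^3 + (1/3)a - 20)(-3a + 18) + (0)
Last nonzero remainder: -3a + 18. Dividing through by -3 gives the monic gcd a - 6.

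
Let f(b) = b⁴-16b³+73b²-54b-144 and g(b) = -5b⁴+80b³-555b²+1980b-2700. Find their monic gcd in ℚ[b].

b²-9b+18

Euclidean algorithm in ℚ[b]:
  b⁴-16b³+73b²-54b-144 = (-1/5)(-5b⁴+80b³-555b²+1980b-2700) + (-38b²+342b-684)
  -5b⁴+80b³-555b²+1980b-2700 = ((5/38)b²-(35/38)b+75/19)(-38b²+342b-684) + (0)
Last nonzero remainder: -38b²+342b-684. Dividing through by -38 gives the monic gcd b²-9b+18.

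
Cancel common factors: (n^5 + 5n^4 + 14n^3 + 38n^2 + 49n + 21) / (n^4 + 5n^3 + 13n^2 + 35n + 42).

Repeated division with remainder:
  n^5 + 5n^4 + 14n^3 + 38n^2 + 49n + 21 = (n)(n^4 + 5n^3 + 13n^2 + 35n + 42) + (n^3 + 3n^2 + 7n + 21)
  n^4 + 5n^3 + 13n^2 + 35n + 42 = (n + 2)(n^3 + 3n^2 + 7n + 21) + (0)
The last nonzero remainder n^3 + 3n^2 + 7n + 21 is already monic.
Cancel n^3 + 3n^2 + 7n + 21 from numerator and denominator to get the reduced form.

(n^2 + 2n + 1)/(n + 2)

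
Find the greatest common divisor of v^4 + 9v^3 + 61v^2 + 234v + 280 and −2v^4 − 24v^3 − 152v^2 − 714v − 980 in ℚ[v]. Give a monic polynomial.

v^3 + 5v^2 + 41v + 70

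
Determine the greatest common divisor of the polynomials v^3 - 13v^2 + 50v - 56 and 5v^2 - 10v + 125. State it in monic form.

Apply the Euclidean algorithm:
  v^3 - 13v^2 + 50v - 56 = ((1/5)v - 11/5)(5v^2 - 10v + 125) + (3v + 219)
  5v^2 - 10v + 125 = ((5/3)v - 125)(3v + 219) + (27500)
  3v + 219 = ((3/27500)v + 219/27500)(27500) + (0)
The last nonzero remainder is the constant 27500, so the polynomials are coprime and gcd = 1.

1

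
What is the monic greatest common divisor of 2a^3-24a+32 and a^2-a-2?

a-2

By polynomial division,
  2a^3-24a+32 = (2a+2)(a^2-a-2) + (-18a+36)
  a^2-a-2 = (-(1/18)a-1/18)(-18a+36) + (0)
Last nonzero remainder: -18a+36. Dividing through by -18 gives the monic gcd a-2.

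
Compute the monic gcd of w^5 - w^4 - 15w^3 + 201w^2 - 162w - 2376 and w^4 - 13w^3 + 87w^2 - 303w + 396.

By polynomial division,
  w^5 - w^4 - 15w^3 + 201w^2 - 162w - 2376 = (w + 12)(w^4 - 13w^3 + 87w^2 - 303w + 396) + (54w^3 - 540w^2 + 3078w - 7128)
  w^4 - 13w^3 + 87w^2 - 303w + 396 = ((1/54)w - 1/18)(54w^3 - 540w^2 + 3078w - 7128) + (0)
Last nonzero remainder: 54w^3 - 540w^2 + 3078w - 7128. Dividing through by 54 gives the monic gcd w^3 - 10w^2 + 57w - 132.

w^3 - 10w^2 + 57w - 132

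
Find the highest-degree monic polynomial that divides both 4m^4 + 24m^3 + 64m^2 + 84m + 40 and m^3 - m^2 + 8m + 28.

Euclidean algorithm in ℚ[m]:
  4m^4 + 24m^3 + 64m^2 + 84m + 40 = (4m + 28)(m^3 - m^2 + 8m + 28) + (60m^2 - 252m - 744)
  m^3 - m^2 + 8m + 28 = ((1/60)m + 4/75)(60m^2 - 252m - 744) + ((846/25)m + 1692/25)
  60m^2 - 252m - 744 = ((250/141)m - 1550/141)((846/25)m + 1692/25) + (0)
Last nonzero remainder: (846/25)m + 1692/25. Dividing through by 846/25 gives the monic gcd m + 2.

m + 2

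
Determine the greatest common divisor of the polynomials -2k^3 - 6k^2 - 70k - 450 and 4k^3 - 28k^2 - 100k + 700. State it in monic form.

Apply the Euclidean algorithm:
  -2k^3 - 6k^2 - 70k - 450 = (-1/2)(4k^3 - 28k^2 - 100k + 700) + (-20k^2 - 120k - 100)
  4k^3 - 28k^2 - 100k + 700 = (-(1/5)k + 13/5)(-20k^2 - 120k - 100) + (192k + 960)
  -20k^2 - 120k - 100 = (-(5/48)k - 5/48)(192k + 960) + (0)
Last nonzero remainder: 192k + 960. Dividing through by 192 gives the monic gcd k + 5.

k + 5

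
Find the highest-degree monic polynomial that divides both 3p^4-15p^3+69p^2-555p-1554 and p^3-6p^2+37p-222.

p^2+37

Apply the Euclidean algorithm:
  3p^4-15p^3+69p^2-555p-1554 = (3p+3)(p^3-6p^2+37p-222) + (-24p^2-888)
  p^3-6p^2+37p-222 = (-(1/24)p+1/4)(-24p^2-888) + (0)
Last nonzero remainder: -24p^2-888. Dividing through by -24 gives the monic gcd p^2+37.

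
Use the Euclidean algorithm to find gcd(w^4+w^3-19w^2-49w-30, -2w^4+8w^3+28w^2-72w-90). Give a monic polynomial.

w^3-w^2-17w-15

Euclidean algorithm in ℚ[w]:
  w^4+w^3-19w^2-49w-30 = (-1/2)(-2w^4+8w^3+28w^2-72w-90) + (5w^3-5w^2-85w-75)
  -2w^4+8w^3+28w^2-72w-90 = (-(2/5)w+6/5)(5w^3-5w^2-85w-75) + (0)
Last nonzero remainder: 5w^3-5w^2-85w-75. Dividing through by 5 gives the monic gcd w^3-w^2-17w-15.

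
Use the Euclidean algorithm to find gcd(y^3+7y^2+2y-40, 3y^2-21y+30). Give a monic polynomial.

Apply the Euclidean algorithm:
  y^3+7y^2+2y-40 = ((1/3)y+14/3)(3y^2-21y+30) + (90y-180)
  3y^2-21y+30 = ((1/30)y-1/6)(90y-180) + (0)
Last nonzero remainder: 90y-180. Dividing through by 90 gives the monic gcd y-2.

y-2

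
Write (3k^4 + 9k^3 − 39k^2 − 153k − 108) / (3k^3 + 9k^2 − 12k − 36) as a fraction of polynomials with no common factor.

(k^3 − 13k − 12)/(k^2 − 4)

By polynomial division,
  3k^4 + 9k^3 − 39k^2 − 153k − 108 = (k)(3k^3 + 9k^2 − 12k − 36) + (−27k^2 − 117k − 108)
  3k^3 + 9k^2 − 12k − 36 = (−(1/9)k + 4/27)(−27k^2 − 117k − 108) + (−(20/3)k − 20)
  −27k^2 − 117k − 108 = ((81/20)k + 27/5)(−(20/3)k − 20) + (0)
Last nonzero remainder: −(20/3)k − 20. Dividing through by −20/3 gives the monic gcd k + 3.
Cancel k + 3 from numerator and denominator to get the reduced form.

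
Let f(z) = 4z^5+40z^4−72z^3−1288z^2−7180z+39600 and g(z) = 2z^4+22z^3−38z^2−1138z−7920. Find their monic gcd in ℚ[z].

Apply the Euclidean algorithm:
  4z^5+40z^4−72z^3−1288z^2−7180z+39600 = (2z−2)(2z^4+22z^3−38z^2−1138z−7920) + (48z^3+912z^2+6384z+23760)
  2z^4+22z^3−38z^2−1138z−7920 = ((1/24)z−1/3)(48z^3+912z^2+6384z+23760) + (0)
Last nonzero remainder: 48z^3+912z^2+6384z+23760. Dividing through by 48 gives the monic gcd z^3+19z^2+133z+495.

z^3+19z^2+133z+495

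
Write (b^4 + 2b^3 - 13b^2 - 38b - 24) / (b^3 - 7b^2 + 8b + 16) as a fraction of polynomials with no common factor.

(b^2 + 5b + 6)/(b - 4)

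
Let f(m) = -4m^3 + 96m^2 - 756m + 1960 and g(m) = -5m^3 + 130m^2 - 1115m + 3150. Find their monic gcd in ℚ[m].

m^2 - 17m + 70

By polynomial division,
  -4m^3 + 96m^2 - 756m + 1960 = (4/5)(-5m^3 + 130m^2 - 1115m + 3150) + (-8m^2 + 136m - 560)
  -5m^3 + 130m^2 - 1115m + 3150 = ((5/8)m - 45/8)(-8m^2 + 136m - 560) + (0)
Last nonzero remainder: -8m^2 + 136m - 560. Dividing through by -8 gives the monic gcd m^2 - 17m + 70.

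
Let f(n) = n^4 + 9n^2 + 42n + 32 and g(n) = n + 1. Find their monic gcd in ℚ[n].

By polynomial division,
  n^4 + 9n^2 + 42n + 32 = (n^3 − n^2 + 10n + 32)(n + 1) + (0)
The last nonzero remainder n + 1 is already monic.

n + 1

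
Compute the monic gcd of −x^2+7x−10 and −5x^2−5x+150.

x−5

By polynomial division,
  −x^2+7x−10 = (1/5)(−5x^2−5x+150) + (8x−40)
  −5x^2−5x+150 = (−(5/8)x−15/4)(8x−40) + (0)
Last nonzero remainder: 8x−40. Dividing through by 8 gives the monic gcd x−5.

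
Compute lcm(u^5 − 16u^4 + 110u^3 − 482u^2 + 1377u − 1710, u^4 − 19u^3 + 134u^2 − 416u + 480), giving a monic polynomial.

Apply the Euclidean algorithm:
  u^5 − 16u^4 + 110u^3 − 482u^2 + 1377u − 1710 = (u + 3)(u^4 − 19u^3 + 134u^2 − 416u + 480) + (33u^3 − 468u^2 + 2145u − 3150)
  u^4 − 19u^3 + 134u^2 − 416u + 480 = ((1/33)u − 53/363)(33u^3 − 468u^2 + 2145u − 3150) + ((81/121)u^2 − (81/11)u + 2430/121)
  33u^3 − 468u^2 + 2145u − 3150 = ((1331/27)u − 4235/27)((81/121)u^2 − (81/11)u + 2430/121) + (0)
Last nonzero remainder: (81/121)u^2 − (81/11)u + 2430/121. Dividing through by 81/121 gives the monic gcd u^2 − 11u + 30.
Then lcm(f, g) = f·g / gcd(f, g); expanding and making the result monic gives the answer.

u^7 − 24u^6 + 254u^5 − 1618u^4 + 6993u^3 − 20438u^2 + 35712u − 27360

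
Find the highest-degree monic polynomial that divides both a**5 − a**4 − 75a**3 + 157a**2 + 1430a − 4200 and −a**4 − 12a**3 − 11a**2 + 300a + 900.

a**2 + a − 30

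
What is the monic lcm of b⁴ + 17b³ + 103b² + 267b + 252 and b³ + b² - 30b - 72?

b⁵ + 11b⁴ + b³ - 351b² - 1350b - 1512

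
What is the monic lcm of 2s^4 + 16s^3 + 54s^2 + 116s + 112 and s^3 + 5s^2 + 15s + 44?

s^6 + 9s^5 + 46s^4 + 173s^3 + 411s^2 + 694s + 616

Repeated division with remainder:
  2s^4 + 16s^3 + 54s^2 + 116s + 112 = (2s + 6)(s^3 + 5s^2 + 15s + 44) + (-6s^2 - 62s - 152)
  s^3 + 5s^2 + 15s + 44 = (-(1/6)s + 8/9)(-6s^2 - 62s - 152) + ((403/9)s + 1612/9)
  -6s^2 - 62s - 152 = (-(54/403)s - 342/403)((403/9)s + 1612/9) + (0)
Last nonzero remainder: (403/9)s + 1612/9. Dividing through by 403/9 gives the monic gcd s + 4.
Then lcm(f, g) = f·g / gcd(f, g); expanding and making the result monic gives the answer.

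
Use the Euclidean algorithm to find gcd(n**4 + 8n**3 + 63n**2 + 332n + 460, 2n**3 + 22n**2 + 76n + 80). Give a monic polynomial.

Repeated division with remainder:
  n**4 + 8n**3 + 63n**2 + 332n + 460 = ((1/2)n − 3/2)(2n**3 + 22n**2 + 76n + 80) + (58n**2 + 406n + 580)
  2n**3 + 22n**2 + 76n + 80 = ((1/29)n + 4/29)(58n**2 + 406n + 580) + (0)
Last nonzero remainder: 58n**2 + 406n + 580. Dividing through by 58 gives the monic gcd n**2 + 7n + 10.

n**2 + 7n + 10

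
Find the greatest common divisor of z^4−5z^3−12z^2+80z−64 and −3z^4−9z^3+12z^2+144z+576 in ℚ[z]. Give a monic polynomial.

z^2−16

Apply the Euclidean algorithm:
  z^4−5z^3−12z^2+80z−64 = (−1/3)(−3z^4−9z^3+12z^2+144z+576) + (−8z^3−8z^2+128z+128)
  −3z^4−9z^3+12z^2+144z+576 = ((3/8)z+3/4)(−8z^3−8z^2+128z+128) + (−30z^2+480)
  −8z^3−8z^2+128z+128 = ((4/15)z+4/15)(−30z^2+480) + (0)
Last nonzero remainder: −30z^2+480. Dividing through by −30 gives the monic gcd z^2−16.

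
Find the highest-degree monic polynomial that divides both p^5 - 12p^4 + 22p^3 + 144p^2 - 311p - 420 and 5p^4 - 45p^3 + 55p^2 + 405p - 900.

Apply the Euclidean algorithm:
  p^5 - 12p^4 + 22p^3 + 144p^2 - 311p - 420 = ((1/5)p - 3/5)(5p^4 - 45p^3 + 55p^2 + 405p - 900) + (-16p^3 + 96p^2 + 112p - 960)
  5p^4 - 45p^3 + 55p^2 + 405p - 900 = (-(5/16)p + 15/16)(-16p^3 + 96p^2 + 112p - 960) + (0)
Last nonzero remainder: -16p^3 + 96p^2 + 112p - 960. Dividing through by -16 gives the monic gcd p^3 - 6p^2 - 7p + 60.

p^3 - 6p^2 - 7p + 60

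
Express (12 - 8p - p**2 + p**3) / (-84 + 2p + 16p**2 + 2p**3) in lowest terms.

(-2 + p)/(14 + 2p)

Repeated division with remainder:
  p**3 - p**2 - 8p + 12 = (1/2)(2p**3 + 16p**2 + 2p - 84) + (-9p**2 - 9p + 54)
  2p**3 + 16p**2 + 2p - 84 = (-(2/9)p - 14/9)(-9p**2 - 9p + 54) + (0)
Last nonzero remainder: -9p**2 - 9p + 54. Dividing through by -9 gives the monic gcd p**2 + p - 6.
Cancel p**2 + p - 6 from numerator and denominator to get the reduced form.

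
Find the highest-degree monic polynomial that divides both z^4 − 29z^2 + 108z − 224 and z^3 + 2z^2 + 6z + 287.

By polynomial division,
  z^4 − 29z^2 + 108z − 224 = (z − 2)(z^3 + 2z^2 + 6z + 287) + (−31z^2 − 167z + 350)
  z^3 + 2z^2 + 6z + 287 = (−(1/31)z + 105/961)(−31z^2 − 167z + 350) + ((34151/961)z + 239057/961)
  −31z^2 − 167z + 350 = (−(29791/34151)z + 48050/34151)((34151/961)z + 239057/961) + (0)
Last nonzero remainder: (34151/961)z + 239057/961. Dividing through by 34151/961 gives the monic gcd z + 7.

z + 7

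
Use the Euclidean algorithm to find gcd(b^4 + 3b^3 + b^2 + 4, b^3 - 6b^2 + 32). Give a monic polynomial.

b + 2

By polynomial division,
  b^4 + 3b^3 + b^2 + 4 = (b + 9)(b^3 - 6b^2 + 32) + (55b^2 - 32b - 284)
  b^3 - 6b^2 + 32 = ((1/55)b - 298/3025)(55b^2 - 32b - 284) + ((6084/3025)b + 12168/3025)
  55b^2 - 32b - 284 = ((166375/6084)b - 214775/3042)((6084/3025)b + 12168/3025) + (0)
Last nonzero remainder: (6084/3025)b + 12168/3025. Dividing through by 6084/3025 gives the monic gcd b + 2.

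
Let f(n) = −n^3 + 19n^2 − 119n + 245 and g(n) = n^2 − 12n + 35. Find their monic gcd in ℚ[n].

Repeated division with remainder:
  −n^3 + 19n^2 − 119n + 245 = (−n + 7)(n^2 − 12n + 35) + (0)
The last nonzero remainder n^2 − 12n + 35 is already monic.

n^2 − 12n + 35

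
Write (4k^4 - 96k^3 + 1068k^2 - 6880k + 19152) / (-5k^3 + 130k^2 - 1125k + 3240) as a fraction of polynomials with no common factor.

(-4k^3 + 60k^2 - 528k + 2128)/(5k^2 - 85k + 360)

By polynomial division,
  4k^4 - 96k^3 + 1068k^2 - 6880k + 19152 = (-(4/5)k - 8/5)(-5k^3 + 130k^2 - 1125k + 3240) + (376k^2 - 6088k + 24336)
  -5k^3 + 130k^2 - 1125k + 3240 = (-(5/376)k + 2305/17672)(376k^2 - 6088k + 24336) + (-(16150/2209)k + 145350/2209)
  376k^2 - 6088k + 24336 = (-(415292/8075)k + 2986568/8075)(-(16150/2209)k + 145350/2209) + (0)
Last nonzero remainder: -(16150/2209)k + 145350/2209. Dividing through by -16150/2209 gives the monic gcd k - 9.
Cancel k - 9 from numerator and denominator to get the reduced form.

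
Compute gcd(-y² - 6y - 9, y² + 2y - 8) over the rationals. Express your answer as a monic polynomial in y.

1

Euclidean algorithm in ℚ[y]:
  -y² - 6y - 9 = (-1)(y² + 2y - 8) + (-4y - 17)
  y² + 2y - 8 = (-(1/4)y + 9/16)(-4y - 17) + (25/16)
  -4y - 17 = (-(64/25)y - 272/25)(25/16) + (0)
The last nonzero remainder is the constant 25/16, so the polynomials are coprime and gcd = 1.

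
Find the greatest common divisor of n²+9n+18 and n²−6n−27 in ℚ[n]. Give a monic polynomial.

n+3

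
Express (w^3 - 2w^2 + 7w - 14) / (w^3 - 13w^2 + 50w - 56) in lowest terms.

(w^2 + 7)/(w^2 - 11w + 28)

Apply the Euclidean algorithm:
  w^3 - 2w^2 + 7w - 14 = (w^3 - 13w^2 + 50w - 56) + (11w^2 - 43w + 42)
  w^3 - 13w^2 + 50w - 56 = ((1/11)w - 100/121)(11w^2 - 43w + 42) + ((1288/121)w - 2576/121)
  11w^2 - 43w + 42 = ((1331/1288)w - 363/184)((1288/121)w - 2576/121) + (0)
Last nonzero remainder: (1288/121)w - 2576/121. Dividing through by 1288/121 gives the monic gcd w - 2.
Cancel w - 2 from numerator and denominator to get the reduced form.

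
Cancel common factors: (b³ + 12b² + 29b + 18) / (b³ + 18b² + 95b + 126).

(b + 1)/(b + 7)

By polynomial division,
  b³ + 12b² + 29b + 18 = (b³ + 18b² + 95b + 126) + (-6b² - 66b - 108)
  b³ + 18b² + 95b + 126 = (-(1/6)b - 7/6)(-6b² - 66b - 108) + (0)
Last nonzero remainder: -6b² - 66b - 108. Dividing through by -6 gives the monic gcd b² + 11b + 18.
Cancel b² + 11b + 18 from numerator and denominator to get the reduced form.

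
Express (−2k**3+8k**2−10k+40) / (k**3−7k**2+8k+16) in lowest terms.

(−2k**2−10)/(k**2−3k−4)

Euclidean algorithm in ℚ[k]:
  −2k**3+8k**2−10k+40 = (−2)(k**3−7k**2+8k+16) + (−6k**2+6k+72)
  k**3−7k**2+8k+16 = (−(1/6)k+1)(−6k**2+6k+72) + (14k−56)
  −6k**2+6k+72 = (−(3/7)k−9/7)(14k−56) + (0)
Last nonzero remainder: 14k−56. Dividing through by 14 gives the monic gcd k−4.
Cancel k−4 from numerator and denominator to get the reduced form.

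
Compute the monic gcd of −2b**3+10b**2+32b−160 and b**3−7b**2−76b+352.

b−4

Repeated division with remainder:
  −2b**3+10b**2+32b−160 = (−2)(b**3−7b**2−76b+352) + (−4b**2−120b+544)
  b**3−7b**2−76b+352 = (−(1/4)b+37/4)(−4b**2−120b+544) + (1170b−4680)
  −4b**2−120b+544 = (−(2/585)b−68/585)(1170b−4680) + (0)
Last nonzero remainder: 1170b−4680. Dividing through by 1170 gives the monic gcd b−4.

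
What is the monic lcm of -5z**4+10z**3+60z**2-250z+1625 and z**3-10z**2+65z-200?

z**6-7z**5+38z**4+30z**3-1055z**2+3625z-13000

By polynomial division,
  -5z**4+10z**3+60z**2-250z+1625 = (-5z-40)(z**3-10z**2+65z-200) + (-15z**2+1350z-6375)
  z**3-10z**2+65z-200 = (-(1/15)z-16/3)(-15z**2+1350z-6375) + (6840z-34200)
  -15z**2+1350z-6375 = (-(1/456)z+85/456)(6840z-34200) + (0)
Last nonzero remainder: 6840z-34200. Dividing through by 6840 gives the monic gcd z-5.
Then lcm(f, g) = f·g / gcd(f, g); expanding and making the result monic gives the answer.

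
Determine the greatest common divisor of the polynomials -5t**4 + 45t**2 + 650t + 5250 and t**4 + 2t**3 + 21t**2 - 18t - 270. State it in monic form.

t**2 + 2t + 30

By polynomial division,
  -5t**4 + 45t**2 + 650t + 5250 = (-5)(t**4 + 2t**3 + 21t**2 - 18t - 270) + (10t**3 + 150t**2 + 560t + 3900)
  t**4 + 2t**3 + 21t**2 - 18t - 270 = ((1/10)t - 13/10)(10t**3 + 150t**2 + 560t + 3900) + (160t**2 + 320t + 4800)
  10t**3 + 150t**2 + 560t + 3900 = ((1/16)t + 13/16)(160t**2 + 320t + 4800) + (0)
Last nonzero remainder: 160t**2 + 320t + 4800. Dividing through by 160 gives the monic gcd t**2 + 2t + 30.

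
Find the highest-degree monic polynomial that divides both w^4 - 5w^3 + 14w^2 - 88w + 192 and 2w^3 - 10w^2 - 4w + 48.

By polynomial division,
  w^4 - 5w^3 + 14w^2 - 88w + 192 = ((1/2)w)(2w^3 - 10w^2 - 4w + 48) + (16w^2 - 112w + 192)
  2w^3 - 10w^2 - 4w + 48 = ((1/8)w + 1/4)(16w^2 - 112w + 192) + (0)
Last nonzero remainder: 16w^2 - 112w + 192. Dividing through by 16 gives the monic gcd w^2 - 7w + 12.

w^2 - 7w + 12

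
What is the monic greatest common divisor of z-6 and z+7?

Repeated division with remainder:
  z-6 = (z+7) + (-13)
  z+7 = (-(1/13)z-7/13)(-13) + (0)
The last nonzero remainder is the constant -13, so the polynomials are coprime and gcd = 1.

1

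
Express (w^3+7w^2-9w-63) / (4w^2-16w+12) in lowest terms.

Euclidean algorithm in ℚ[w]:
  w^3+7w^2-9w-63 = ((1/4)w+11/4)(4w^2-16w+12) + (32w-96)
  4w^2-16w+12 = ((1/8)w-1/8)(32w-96) + (0)
Last nonzero remainder: 32w-96. Dividing through by 32 gives the monic gcd w-3.
Cancel w-3 from numerator and denominator to get the reduced form.

(w^2+10w+21)/(4w-4)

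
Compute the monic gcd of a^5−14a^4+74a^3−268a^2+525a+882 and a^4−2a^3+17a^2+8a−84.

a^2−2a+21

By polynomial division,
  a^5−14a^4+74a^3−268a^2+525a+882 = (a−12)(a^4−2a^3+17a^2+8a−84) + (33a^3−72a^2+705a−126)
  a^4−2a^3+17a^2+8a−84 = ((1/33)a+2/363)(33a^3−72a^2+705a−126) + (−(480/121)a^2+(960/121)a−10080/121)
  33a^3−72a^2+705a−126 = (−(1331/160)a+121/80)(−(480/121)a^2+(960/121)a−10080/121) + (0)
Last nonzero remainder: −(480/121)a^2+(960/121)a−10080/121. Dividing through by −480/121 gives the monic gcd a^2−2a+21.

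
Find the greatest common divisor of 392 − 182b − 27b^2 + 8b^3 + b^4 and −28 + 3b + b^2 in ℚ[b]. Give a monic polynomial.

−28 + 3b + b^2

Apply the Euclidean algorithm:
  b^4 + 8b^3 − 27b^2 − 182b + 392 = (b^2 + 5b − 14)(b^2 + 3b − 28) + (0)
The last nonzero remainder b^2 + 3b − 28 is already monic.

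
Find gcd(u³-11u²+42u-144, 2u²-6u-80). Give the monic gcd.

Repeated division with remainder:
  u³-11u²+42u-144 = ((1/2)u-4)(2u²-6u-80) + (58u-464)
  2u²-6u-80 = ((1/29)u+5/29)(58u-464) + (0)
Last nonzero remainder: 58u-464. Dividing through by 58 gives the monic gcd u-8.

u-8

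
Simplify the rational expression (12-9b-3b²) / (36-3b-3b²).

Repeated division with remainder:
  -3b²-9b+12 = (-3b²-3b+36) + (-6b-24)
  -3b²-3b+36 = ((1/2)b-3/2)(-6b-24) + (0)
Last nonzero remainder: -6b-24. Dividing through by -6 gives the monic gcd b+4.
Cancel b+4 from numerator and denominator to get the reduced form.

(-1+b)/(-3+b)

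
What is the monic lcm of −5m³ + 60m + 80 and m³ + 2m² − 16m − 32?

m⁴ + 4m³ − 12m² − 64m − 64

By polynomial division,
  −5m³ + 60m + 80 = (−5)(m³ + 2m² − 16m − 32) + (10m² − 20m − 80)
  m³ + 2m² − 16m − 32 = ((1/10)m + 2/5)(10m² − 20m − 80) + (0)
Last nonzero remainder: 10m² − 20m − 80. Dividing through by 10 gives the monic gcd m² − 2m − 8.
Then lcm(f, g) = f·g / gcd(f, g); expanding and making the result monic gives the answer.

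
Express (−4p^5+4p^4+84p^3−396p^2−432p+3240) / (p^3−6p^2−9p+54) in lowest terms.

By polynomial division,
  −4p^5+4p^4+84p^3−396p^2−432p+3240 = (−4p^2−20p−72)(p^3−6p^2−9p+54) + (−792p^2+7128)
  p^3−6p^2−9p+54 = (−(1/792)p+1/132)(−792p^2+7128) + (0)
Last nonzero remainder: −792p^2+7128. Dividing through by −792 gives the monic gcd p^2−9.
Cancel p^2−9 from numerator and denominator to get the reduced form.

(−4p^3+4p^2+48p−360)/(p−6)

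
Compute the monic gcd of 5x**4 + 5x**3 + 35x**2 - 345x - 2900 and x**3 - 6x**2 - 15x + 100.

x**2 - x - 20

Repeated division with remainder:
  5x**4 + 5x**3 + 35x**2 - 345x - 2900 = (5x + 35)(x**3 - 6x**2 - 15x + 100) + (320x**2 - 320x - 6400)
  x**3 - 6x**2 - 15x + 100 = ((1/320)x - 1/64)(320x**2 - 320x - 6400) + (0)
Last nonzero remainder: 320x**2 - 320x - 6400. Dividing through by 320 gives the monic gcd x**2 - x - 20.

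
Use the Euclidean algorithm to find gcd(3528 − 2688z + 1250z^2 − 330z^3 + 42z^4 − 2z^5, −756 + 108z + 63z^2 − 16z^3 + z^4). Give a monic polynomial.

−252 + 120z − 19z^2 + z^3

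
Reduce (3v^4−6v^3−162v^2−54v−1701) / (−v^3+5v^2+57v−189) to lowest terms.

(−3v^2−27)/(v−3)

Apply the Euclidean algorithm:
  3v^4−6v^3−162v^2−54v−1701 = (−3v−9)(−v^3+5v^2+57v−189) + (54v^2−108v−3402)
  −v^3+5v^2+57v−189 = (−(1/54)v+1/18)(54v^2−108v−3402) + (0)
Last nonzero remainder: 54v^2−108v−3402. Dividing through by 54 gives the monic gcd v^2−2v−63.
Cancel v^2−2v−63 from numerator and denominator to get the reduced form.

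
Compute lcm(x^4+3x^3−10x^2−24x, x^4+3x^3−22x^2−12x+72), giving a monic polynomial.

x^6+7x^5−10x^4−100x^3+24x^2+288x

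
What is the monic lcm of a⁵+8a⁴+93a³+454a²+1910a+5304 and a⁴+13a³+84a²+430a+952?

Repeated division with remainder:
  a⁵+8a⁴+93a³+454a²+1910a+5304 = (a-5)(a⁴+13a³+84a²+430a+952) + (74a³+444a²+3108a+10064)
  a⁴+13a³+84a²+430a+952 = ((1/74)a+7/74)(74a³+444a²+3108a+10064) + (0)
Last nonzero remainder: 74a³+444a²+3108a+10064. Dividing through by 74 gives the monic gcd a³+6a²+42a+136.
Then lcm(f, g) = f·g / gcd(f, g); expanding and making the result monic gives the answer.

a⁶+15a⁵+149a⁴+1105a³+5088a²+18674a+37128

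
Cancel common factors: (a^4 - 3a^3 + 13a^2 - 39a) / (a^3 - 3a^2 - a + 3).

By polynomial division,
  a^4 - 3a^3 + 13a^2 - 39a = (a)(a^3 - 3a^2 - a + 3) + (14a^2 - 42a)
  a^3 - 3a^2 - a + 3 = ((1/14)a)(14a^2 - 42a) + (-a + 3)
  14a^2 - 42a = (-14a)(-a + 3) + (0)
Last nonzero remainder: -a + 3. Dividing through by -1 gives the monic gcd a - 3.
Cancel a - 3 from numerator and denominator to get the reduced form.

(a^3 + 13a)/(a^2 - 1)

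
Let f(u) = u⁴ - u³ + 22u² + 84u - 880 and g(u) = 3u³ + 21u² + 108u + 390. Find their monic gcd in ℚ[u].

Euclidean algorithm in ℚ[u]:
  u⁴ - u³ + 22u² + 84u - 880 = ((1/3)u - 8/3)(3u³ + 21u² + 108u + 390) + (42u² + 242u + 160)
  3u³ + 21u² + 108u + 390 = ((1/14)u + 13/147)(42u² + 242u + 160) + ((11050/147)u + 55250/147)
  42u² + 242u + 160 = ((3087/5525)u + 2352/5525)((11050/147)u + 55250/147) + (0)
Last nonzero remainder: (11050/147)u + 55250/147. Dividing through by 11050/147 gives the monic gcd u + 5.

u + 5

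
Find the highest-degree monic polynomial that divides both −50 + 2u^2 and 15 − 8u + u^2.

−5 + u

Euclidean algorithm in ℚ[u]:
  2u^2 − 50 = (2)(u^2 − 8u + 15) + (16u − 80)
  u^2 − 8u + 15 = ((1/16)u − 3/16)(16u − 80) + (0)
Last nonzero remainder: 16u − 80. Dividing through by 16 gives the monic gcd u − 5.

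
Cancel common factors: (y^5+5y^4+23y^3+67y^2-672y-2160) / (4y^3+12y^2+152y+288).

By polynomial division,
  y^5+5y^4+23y^3+67y^2-672y-2160 = ((1/4)y^2+(1/2)y-21/4)(4y^3+12y^2+152y+288) + (-18y^2-18y-648)
  4y^3+12y^2+152y+288 = (-(2/9)y-4/9)(-18y^2-18y-648) + (0)
Last nonzero remainder: -18y^2-18y-648. Dividing through by -18 gives the monic gcd y^2+y+36.
Cancel y^2+y+36 from numerator and denominator to get the reduced form.

(y^3+4y^2-17y-60)/(4y+8)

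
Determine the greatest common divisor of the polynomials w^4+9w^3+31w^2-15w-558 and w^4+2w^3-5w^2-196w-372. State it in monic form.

Repeated division with remainder:
  w^4+9w^3+31w^2-15w-558 = (w^4+2w^3-5w^2-196w-372) + (7w^3+36w^2+181w-186)
  w^4+2w^3-5w^2-196w-372 = ((1/7)w-22/49)(7w^3+36w^2+181w-186) + (-(720/49)w^2-(4320/49)w-22320/49)
  7w^3+36w^2+181w-186 = (-(343/720)w+49/120)(-(720/49)w^2-(4320/49)w-22320/49) + (0)
Last nonzero remainder: -(720/49)w^2-(4320/49)w-22320/49. Dividing through by -720/49 gives the monic gcd w^2+6w+31.

w^2+6w+31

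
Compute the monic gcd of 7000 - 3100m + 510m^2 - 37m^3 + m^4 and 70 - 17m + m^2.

70 - 17m + m^2

Euclidean algorithm in ℚ[m]:
  m^4 - 37m^3 + 510m^2 - 3100m + 7000 = (m^2 - 20m + 100)(m^2 - 17m + 70) + (0)
The last nonzero remainder m^2 - 17m + 70 is already monic.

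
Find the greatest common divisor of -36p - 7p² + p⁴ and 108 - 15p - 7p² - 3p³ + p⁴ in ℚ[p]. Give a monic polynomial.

-36 - 7p + p³

By polynomial division,
  p⁴ - 7p² - 36p = (p⁴ - 3p³ - 7p² - 15p + 108) + (3p³ - 21p - 108)
  p⁴ - 3p³ - 7p² - 15p + 108 = ((1/3)p - 1)(3p³ - 21p - 108) + (0)
Last nonzero remainder: 3p³ - 21p - 108. Dividing through by 3 gives the monic gcd p³ - 7p - 36.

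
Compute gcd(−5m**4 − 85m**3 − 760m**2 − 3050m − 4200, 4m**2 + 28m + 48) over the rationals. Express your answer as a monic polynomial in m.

By polynomial division,
  −5m**4 − 85m**3 − 760m**2 − 3050m − 4200 = (−(5/4)m**2 − (25/2)m − 175/2)(4m**2 + 28m + 48) + (0)
Last nonzero remainder: 4m**2 + 28m + 48. Dividing through by 4 gives the monic gcd m**2 + 7m + 12.

m**2 + 7m + 12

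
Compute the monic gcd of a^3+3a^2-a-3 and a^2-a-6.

1

Repeated division with remainder:
  a^3+3a^2-a-3 = (a+4)(a^2-a-6) + (9a+21)
  a^2-a-6 = ((1/9)a-10/27)(9a+21) + (16/9)
  9a+21 = ((81/16)a+189/16)(16/9) + (0)
The last nonzero remainder is the constant 16/9, so the polynomials are coprime and gcd = 1.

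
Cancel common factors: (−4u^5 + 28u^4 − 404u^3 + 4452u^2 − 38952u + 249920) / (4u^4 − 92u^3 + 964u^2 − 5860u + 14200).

(−u^3 − u^2 − 38u + 880)/(u^2 − 15u + 50)

Apply the Euclidean algorithm:
  −4u^5 + 28u^4 − 404u^3 + 4452u^2 − 38952u + 249920 = (−u − 16)(4u^4 − 92u^3 + 964u^2 − 5860u + 14200) + (−912u^3 + 14016u^2 − 118512u + 477120)
  4u^4 − 92u^3 + 964u^2 − 5860u + 14200 = (−(1/228)u + 145/4332)(−912u^3 + 14016u^2 − 118512u + 477120) + (−(9000/361)u^2 + (72000/361)u − 639000/361)
  −912u^3 + 14016u^2 − 118512u + 477120 = ((13718/375)u − 20216/75)(−(9000/361)u^2 + (72000/361)u − 639000/361) + (0)
Last nonzero remainder: −(9000/361)u^2 + (72000/361)u − 639000/361. Dividing through by −9000/361 gives the monic gcd u^2 − 8u + 71.
Cancel u^2 − 8u + 71 from numerator and denominator to get the reduced form.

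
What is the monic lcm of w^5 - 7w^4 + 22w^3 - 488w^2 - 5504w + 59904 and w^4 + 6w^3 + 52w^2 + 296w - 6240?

By polynomial division,
  w^5 - 7w^4 + 22w^3 - 488w^2 - 5504w + 59904 = (w - 13)(w^4 + 6w^3 + 52w^2 + 296w - 6240) + (48w^3 - 108w^2 + 4584w - 21216)
  w^4 + 6w^3 + 52w^2 + 296w - 6240 = ((1/48)w + 11/64)(48w^3 - 108w^2 + 4584w - 21216) + (-(399/16)w^2 - (399/8)w - 5187/2)
  48w^3 - 108w^2 + 4584w - 21216 = (-(256/133)w + 1088/133)(-(399/16)w^2 - (399/8)w - 5187/2) + (0)
Last nonzero remainder: -(399/16)w^2 - (399/8)w - 5187/2. Dividing through by -399/16 gives the monic gcd w^2 + 2w + 104.
Then lcm(f, g) = f·g / gcd(f, g); expanding and making the result monic gives the answer.

w^7 - 3w^6 - 66w^5 + 20w^4 - 8776w^3 + 67168w^2 + 569856w - 3594240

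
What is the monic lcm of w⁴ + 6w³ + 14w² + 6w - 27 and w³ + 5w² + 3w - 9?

w⁵ + 9w⁴ + 32w³ + 48w² - 9w - 81

By polynomial division,
  w⁴ + 6w³ + 14w² + 6w - 27 = (w + 1)(w³ + 5w² + 3w - 9) + (6w² + 12w - 18)
  w³ + 5w² + 3w - 9 = ((1/6)w + 1/2)(6w² + 12w - 18) + (0)
Last nonzero remainder: 6w² + 12w - 18. Dividing through by 6 gives the monic gcd w² + 2w - 3.
Then lcm(f, g) = f·g / gcd(f, g); expanding and making the result monic gives the answer.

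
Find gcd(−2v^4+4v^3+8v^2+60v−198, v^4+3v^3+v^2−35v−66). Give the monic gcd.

v^3+v^2−v−33

Repeated division with remainder:
  −2v^4+4v^3+8v^2+60v−198 = (−2)(v^4+3v^3+v^2−35v−66) + (10v^3+10v^2−10v−330)
  v^4+3v^3+v^2−35v−66 = ((1/10)v+1/5)(10v^3+10v^2−10v−330) + (0)
Last nonzero remainder: 10v^3+10v^2−10v−330. Dividing through by 10 gives the monic gcd v^3+v^2−v−33.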